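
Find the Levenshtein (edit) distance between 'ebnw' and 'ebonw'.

Let D[i][j] be the edit distance between the first i characters of 'ebnw' and the first j characters of 'ebonw', with D[i][0] = i, D[0][j] = j, and D[i][j] = D[i-1][j-1] if the characters match, else 1 + min(D[i-1][j], D[i][j-1], D[i-1][j-1]). Filling the table (rows: prefixes of 'ebnw', columns: prefixes of 'ebonw'):
     ε  e  b  o  n  w
  ε  0  1  2  3  4  5
  e  1  0  1  2  3  4
  b  2  1  0  1  2  3
  n  3  2  1  1  1  2
  w  4  3  2  2  2  1
The bottom-right entry gives D[4][5] = 1, so no sequence of fewer than 1 edit works. Backtracking through the table gives one optimal edit sequence (1 edit):
  ebnw → ebonw (ins o @3)
Edit distance = 1.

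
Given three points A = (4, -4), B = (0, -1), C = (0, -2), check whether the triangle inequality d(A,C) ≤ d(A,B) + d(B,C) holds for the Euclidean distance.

d(A,B) = √(4² + 3²) = √25 = 5, d(B,C) = √(0² + 1²) = √1 = 1, d(A,C) = √(4² + 2²) = √20 ≈ 4.4721.
d(A,C) ≈ 4.4721 ≤ 5 + 1 = 6. Triangle inequality is satisfied.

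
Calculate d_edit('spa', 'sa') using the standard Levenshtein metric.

Let D[i][j] be the edit distance between the first i characters of 'spa' and the first j characters of 'sa', with D[i][0] = i, D[0][j] = j, and D[i][j] = D[i-1][j-1] if the characters match, else 1 + min(D[i-1][j], D[i][j-1], D[i-1][j-1]). Filling the table (rows: prefixes of 'spa', columns: prefixes of 'sa'):
     ε  s  a
  ε  0  1  2
  s  1  0  1
  p  2  1  1
  a  3  2  1
The bottom-right entry gives D[3][2] = 1, so no sequence of fewer than 1 edit works. Backtracking through the table gives one optimal edit sequence (1 edit):
  spa → sa (del p @2)
Edit distance = 1.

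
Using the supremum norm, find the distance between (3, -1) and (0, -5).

max(|x_i - y_i|) = max(|3 - 0|, |-1 - (-5)|) = max(3, 4) = 4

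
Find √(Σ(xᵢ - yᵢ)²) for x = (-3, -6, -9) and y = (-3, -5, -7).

√(Σ(x_i - y_i)²) = √((-3 - (-3))² + (-6 - (-5))² + (-9 - (-7))²)
= √(0² + (-1)² + (-2)²) = √(0 + 1 + 4) = √5 ≈ 2.2361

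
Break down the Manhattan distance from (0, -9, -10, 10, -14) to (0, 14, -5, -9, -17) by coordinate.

Σ|x_i - y_i| = |0 - 0| + |-9 - 14| + |-10 - (-5)| + |10 - (-9)| + |-14 - (-17)| = 0 + 23 + 5 + 19 + 3 = 50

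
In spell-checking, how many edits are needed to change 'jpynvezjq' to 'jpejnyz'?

Let D[i][j] be the edit distance between the first i characters of 'jpynvezjq' and the first j characters of 'jpejnyz', with D[i][0] = i, D[0][j] = j, and D[i][j] = D[i-1][j-1] if the characters match, else 1 + min(D[i-1][j], D[i][j-1], D[i-1][j-1]). Filling the table (rows: prefixes of 'jpynvezjq', columns: prefixes of 'jpejnyz'):
     ε  j  p  e  j  n  y  z
  ε  0  1  2  3  4  5  6  7
  j  1  0  1  2  3  4  5  6
  p  2  1  0  1  2  3  4  5
  y  3  2  1  1  2  3  3  4
  n  4  3  2  2  2  2  3  4
  v  5  4  3  3  3  3  3  4
  e  6  5  4  3  4  4  4  4
  z  7  6  5  4  4  5  5  4
  j  8  7  6  5  4  5  6  5
  q  9  8  7  6  5  5  6  6
The bottom-right entry gives D[9][7] = 6, so no sequence of fewer than 6 edits works. Backtracking through the table gives one optimal edit sequence (6 edits):
  jpynvezjq → jpenvezjq (sub y→e @3)
  jpenvezjq → jpejvezjq (sub n→j @4)
  jpejvezjq → jpejnezjq (sub v→n @5)
  jpejnezjq → jpejnyzjq (sub e→y @6)
  jpejnyzjq → jpejnyzq (del j @8)
  jpejnyzq → jpejnyz (del q @8)
Edit distance = 6.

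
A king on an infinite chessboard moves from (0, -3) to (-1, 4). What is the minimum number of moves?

max(|x_i - y_i|) = max(|0 - (-1)|, |-3 - 4|) = max(1, 7) = 7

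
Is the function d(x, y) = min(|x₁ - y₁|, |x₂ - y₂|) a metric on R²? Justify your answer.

No. d fails identity of indiscernibles: take x = (-1, 0) and y = (-1, 4). Then d(x,y) = min(|-1 - (-1)|, |0 - 4|) = min(0, 4) = 0, yet x ≠ y.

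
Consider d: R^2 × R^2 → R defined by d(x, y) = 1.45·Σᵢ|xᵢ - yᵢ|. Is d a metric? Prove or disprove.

Yes. The L1 (Manhattan) norm induces a metric on R^2, and multiplying a metric by a positive constant 1.45 > 0 preserves all four axioms: non-negativity (1.45·||x-y|| ≥ 0), identity (1.45·||x-y|| = 0 ⟺ ||x-y|| = 0 ⟺ x = y), symmetry (||x-y|| = ||y-x||), and the triangle inequality (1.45·||x-z|| ≤ 1.45·||x-y|| + 1.45·||y-z||). So d is a metric.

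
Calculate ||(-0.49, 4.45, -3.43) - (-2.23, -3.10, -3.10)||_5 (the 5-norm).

(Σ|x_i - y_i|^5)^(1/5) = (|-0.49 - (-2.23)|^5 + |4.45 - (-3.1)|^5 + |-3.43 - (-3.1)|^5)^(1/5)
= (1.74^5 + 7.55^5 + 0.33^5)^(1/5) ≈ (15.9495 + 24532.1018 + 0.0039)^(1/5) = (24548.0552)^(1/5) ≈ 7.551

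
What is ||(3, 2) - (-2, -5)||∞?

max(|x_i - y_i|) = max(|3 - (-2)|, |2 - (-5)|) = max(5, 7) = 7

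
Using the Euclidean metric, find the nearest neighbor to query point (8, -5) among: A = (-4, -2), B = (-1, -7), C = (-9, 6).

Distances: d(A) ≈ 12.3693, d(B) ≈ 9.2195, d(C) ≈ 20.2485. Nearest: B = (-1, -7) with distance 9.2195.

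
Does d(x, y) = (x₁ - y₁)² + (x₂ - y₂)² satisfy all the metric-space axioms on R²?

No. The squared Euclidean distance fails the triangle inequality. Counterexample: x = (0, 0), y = (1, 1), z = (2, 2). d(x,z) = 2² + 2² = 8, but d(x,y) + d(y,z) = (1² + 1²) + (1² + 1²) = 2 + 2 = 4. Since 8 > 4, the triangle inequality is violated. (Note: √d, the ordinary Euclidean distance, IS a metric.)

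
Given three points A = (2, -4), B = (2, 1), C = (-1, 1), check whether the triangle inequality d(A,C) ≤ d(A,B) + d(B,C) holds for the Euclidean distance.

d(A,B) = √(0² + 5²) = √25 = 5, d(B,C) = √(3² + 0²) = √9 = 3, d(A,C) = √(3² + 5²) = √34 ≈ 5.831.
d(A,C) ≈ 5.831 ≤ 5 + 3 = 8. Triangle inequality is satisfied.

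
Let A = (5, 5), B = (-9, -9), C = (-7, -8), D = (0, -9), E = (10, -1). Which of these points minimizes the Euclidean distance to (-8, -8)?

Distances: d(A) ≈ 18.3848, d(B) ≈ 1.4142, d(C) = 1, d(D) ≈ 8.0623, d(E) ≈ 19.3132. Nearest: C = (-7, -8) with distance 1.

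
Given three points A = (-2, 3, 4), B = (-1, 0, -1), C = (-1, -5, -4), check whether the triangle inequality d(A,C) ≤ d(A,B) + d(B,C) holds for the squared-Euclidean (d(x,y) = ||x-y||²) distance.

d(A,B) = 1² + 3² + 5² = 35, d(B,C) = 0² + 5² + 3² = 34, d(A,C) = 1² + 8² + 8² = 129.
d(A,C) = 129 > 35 + 34 = 69. Triangle inequality is VIOLATED. (Squared-Euclidean is not a metric — this is a counterexample.)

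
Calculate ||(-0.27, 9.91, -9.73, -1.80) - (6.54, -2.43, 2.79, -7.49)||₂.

√(Σ(x_i - y_i)²) = √((-0.27 - 6.54)² + (9.91 - (-2.43))² + (-9.73 - 2.79)² + (-1.8 - (-7.49))²)
= √((-6.81)² + 12.34² + (-12.52)² + 5.69²) = √(46.3761 + 152.2756 + 156.7504 + 32.3761) = √387.7782 ≈ 19.6921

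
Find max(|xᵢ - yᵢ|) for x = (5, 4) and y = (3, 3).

max(|x_i - y_i|) = max(|5 - 3|, |4 - 3|) = max(2, 1) = 2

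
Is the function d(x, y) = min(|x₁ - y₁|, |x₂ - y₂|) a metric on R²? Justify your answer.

No. d fails identity of indiscernibles: take x = (2, 0) and y = (2, 1). Then d(x,y) = min(|2 - 2|, |0 - 1|) = min(0, 1) = 0, yet x ≠ y.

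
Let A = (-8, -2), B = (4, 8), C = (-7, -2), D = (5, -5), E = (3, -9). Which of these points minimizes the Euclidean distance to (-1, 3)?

Distances: d(A) ≈ 8.6023, d(B) ≈ 7.0711, d(C) ≈ 7.8102, d(D) = 10, d(E) ≈ 12.6491. Nearest: B = (4, 8) with distance 7.0711.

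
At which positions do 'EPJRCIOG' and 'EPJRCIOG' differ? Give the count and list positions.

Differing positions: none. Hamming distance = 0.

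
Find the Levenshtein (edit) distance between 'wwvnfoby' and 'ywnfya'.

Let D[i][j] be the edit distance between the first i characters of 'wwvnfoby' and the first j characters of 'ywnfya', with D[i][0] = i, D[0][j] = j, and D[i][j] = D[i-1][j-1] if the characters match, else 1 + min(D[i-1][j], D[i][j-1], D[i-1][j-1]). Filling the table (rows: prefixes of 'wwvnfoby', columns: prefixes of 'ywnfya'):
     ε  y  w  n  f  y  a
  ε  0  1  2  3  4  5  6
  w  1  1  1  2  3  4  5
  w  2  2  1  2  3  4  5
  v  3  3  2  2  3  4  5
  n  4  4  3  2  3  4  5
  f  5  5  4  3  2  3  4
  o  6  6  5  4  3  3  4
  b  7  7  6  5  4  4  4
  y  8  7  7  6  5  4  5
The bottom-right entry gives D[8][6] = 5, so no sequence of fewer than 5 edits works. Backtracking through the table gives one optimal edit sequence (5 edits):
  wwvnfoby → ywvnfoby (sub w→y @1)
  ywvnfoby → ywnfoby (del v @3)
  ywnfoby → ywnfby (del o @5)
  ywnfby → ywnfyy (sub b→y @5)
  ywnfyy → ywnfya (sub y→a @6)
Edit distance = 5.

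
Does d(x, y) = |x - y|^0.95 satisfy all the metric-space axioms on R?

Yes. With 0 < p = 0.95 ≤ 1, d(x,y) = |x-y|^0.95 is a metric on R. Non-negativity and symmetry are immediate; |x-y|^0.95 = 0 ⟺ |x-y| = 0 ⟺ x = y. For the triangle inequality, the function t ↦ t^0.95 is subadditive on [0,∞) when p ≤ 1, so |x-z|^0.95 ≤ (|x-y| + |y-z|)^0.95 ≤ |x-y|^0.95 + |y-z|^0.95.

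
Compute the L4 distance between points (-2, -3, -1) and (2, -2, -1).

(Σ|x_i - y_i|^4)^(1/4) = (|-2 - 2|^4 + |-3 - (-2)|^4 + |-1 - (-1)|^4)^(1/4)
= (4^4 + 1^4 + 0^4)^(1/4) = (256 + 1 + 0)^(1/4) = (257)^(1/4) ≈ 4.0039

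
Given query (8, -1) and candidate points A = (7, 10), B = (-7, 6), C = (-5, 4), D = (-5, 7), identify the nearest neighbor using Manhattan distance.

Distances: d(A) = 12, d(B) = 22, d(C) = 18, d(D) = 21. Nearest: A = (7, 10) with distance 12.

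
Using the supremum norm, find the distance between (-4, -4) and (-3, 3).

max(|x_i - y_i|) = max(|-4 - (-3)|, |-4 - 3|) = max(1, 7) = 7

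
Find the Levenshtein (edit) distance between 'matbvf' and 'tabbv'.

Let D[i][j] be the edit distance between the first i characters of 'matbvf' and the first j characters of 'tabbv', with D[i][0] = i, D[0][j] = j, and D[i][j] = D[i-1][j-1] if the characters match, else 1 + min(D[i-1][j], D[i][j-1], D[i-1][j-1]). Filling the table (rows: prefixes of 'matbvf', columns: prefixes of 'tabbv'):
     ε  t  a  b  b  v
  ε  0  1  2  3  4  5
  m  1  1  2  3  4  5
  a  2  2  1  2  3  4
  t  3  2  2  2  3  4
  b  4  3  3  2  2  3
  v  5  4  4  3  3  2
  f  6  5  5  4  4  3
The bottom-right entry gives D[6][5] = 3, so no sequence of fewer than 3 edits works. Backtracking through the table gives one optimal edit sequence (3 edits):
  matbvf → tatbvf (sub m→t @1)
  tatbvf → tabbvf (sub t→b @3)
  tabbvf → tabbv (del f @6)
Edit distance = 3.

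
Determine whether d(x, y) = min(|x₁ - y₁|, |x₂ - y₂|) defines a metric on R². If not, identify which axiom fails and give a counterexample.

No. d fails identity of indiscernibles: take x = (1, 0) and y = (1, 2). Then d(x,y) = min(|1 - 1|, |0 - 2|) = min(0, 2) = 0, yet x ≠ y.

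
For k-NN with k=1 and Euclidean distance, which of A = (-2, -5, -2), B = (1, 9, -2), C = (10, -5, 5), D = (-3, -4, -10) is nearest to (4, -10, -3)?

Distances: d(A) ≈ 7.874, d(B) ≈ 19.2614, d(C) ≈ 11.1803, d(D) ≈ 11.5758. Nearest: A = (-2, -5, -2) with distance 7.874.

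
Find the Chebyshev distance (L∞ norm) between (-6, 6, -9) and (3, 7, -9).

max(|x_i - y_i|) = max(|-6 - 3|, |6 - 7|, |-9 - (-9)|) = max(9, 1, 0) = 9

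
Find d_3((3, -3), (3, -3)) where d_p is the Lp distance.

(Σ|x_i - y_i|^3)^(1/3) = (|3 - 3|^3 + |-3 - (-3)|^3)^(1/3)
= (0^3 + 0^3)^(1/3) = (0 + 0)^(1/3) = (0)^(1/3) = 0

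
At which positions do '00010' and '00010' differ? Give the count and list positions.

Differing positions: none. Hamming distance = 0.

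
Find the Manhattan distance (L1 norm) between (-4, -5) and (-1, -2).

Σ|x_i - y_i| = |-4 - (-1)| + |-5 - (-2)| = 3 + 3 = 6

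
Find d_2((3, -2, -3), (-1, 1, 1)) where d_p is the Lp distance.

(Σ|x_i - y_i|^2)^(1/2) = (|3 - (-1)|^2 + |-2 - 1|^2 + |-3 - 1|^2)^(1/2)
= (4^2 + 3^2 + 4^2)^(1/2) = (16 + 9 + 16)^(1/2) = (41)^(1/2) ≈ 6.4031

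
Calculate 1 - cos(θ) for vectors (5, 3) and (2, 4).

With u = (5, 3), v = (2, 4):
u·v = 5·2 + 3·4 = 10 + 12 = 22.
|u| = √(5² + 3²) = √34, |v| = √(2² + 4²) = √20, so |u||v| = √(34·20) = √680.
cos θ = (u·v)/(|u||v|) = 22/√680 ≈ 0.8437
Cosine distance = 1 - cos θ ≈ 1 - 0.8437 = 0.1563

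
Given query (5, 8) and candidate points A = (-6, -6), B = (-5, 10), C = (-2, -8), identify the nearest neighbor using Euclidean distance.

Distances: d(A) ≈ 17.8045, d(B) ≈ 10.198, d(C) ≈ 17.4642. Nearest: B = (-5, 10) with distance 10.198.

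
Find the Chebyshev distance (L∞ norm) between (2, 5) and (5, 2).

max(|x_i - y_i|) = max(|2 - 5|, |5 - 2|) = max(3, 3) = 3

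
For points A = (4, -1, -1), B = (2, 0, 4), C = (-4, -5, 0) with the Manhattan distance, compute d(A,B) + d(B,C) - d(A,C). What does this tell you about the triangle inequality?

d(A,B) = 2 + 1 + 5 = 8, d(B,C) = 6 + 5 + 4 = 15, d(A,C) = 8 + 4 + 1 = 13.
d(A,B) + d(B,C) - d(A,C) = 8 + 15 - 13 = 23 - 13 = 10. This is ≥ 0, so the triangle inequality holds for these points.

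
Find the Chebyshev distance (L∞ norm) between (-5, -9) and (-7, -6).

max(|x_i - y_i|) = max(|-5 - (-7)|, |-9 - (-6)|) = max(2, 3) = 3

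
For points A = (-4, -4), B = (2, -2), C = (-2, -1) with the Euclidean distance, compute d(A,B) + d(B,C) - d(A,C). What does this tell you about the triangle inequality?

d(A,B) = √(6² + 2²) = √40 ≈ 6.3246, d(B,C) = √(4² + 1²) = √17 ≈ 4.1231, d(A,C) = √(2² + 3²) = √13 ≈ 3.6056.
d(A,B) + d(B,C) - d(A,C) = 6.3246 + 4.1231 - 3.6056 = 10.4477 - 3.6056 = 6.8421 (to 4 decimal places). This is ≥ 0, so the triangle inequality holds for these points.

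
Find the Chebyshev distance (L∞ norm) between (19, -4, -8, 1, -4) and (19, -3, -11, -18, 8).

max(|x_i - y_i|) = max(|19 - 19|, |-4 - (-3)|, |-8 - (-11)|, |1 - (-18)|, |-4 - 8|) = max(0, 1, 3, 19, 12) = 19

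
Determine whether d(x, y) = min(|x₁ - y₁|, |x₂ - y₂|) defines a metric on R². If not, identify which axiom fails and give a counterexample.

No. d fails identity of indiscernibles: take x = (-3, 0) and y = (-3, 4). Then d(x,y) = min(|-3 - (-3)|, |0 - 4|) = min(0, 4) = 0, yet x ≠ y.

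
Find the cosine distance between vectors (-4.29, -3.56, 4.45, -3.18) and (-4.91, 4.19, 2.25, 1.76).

With u = (-4.29, -3.56, 4.45, -3.18), v = (-4.91, 4.19, 2.25, 1.76):
u·v = (-4.29)·(-4.91) + (-3.56)·4.19 + 4.45·2.25 + (-3.18)·1.76 = 21.0639 + (-14.9164) + 10.0125 + (-5.5968) = 10.5632.
|u| = √((-4.29)² + (-3.56)² + 4.45² + (-3.18)²) = √(18.4041 + 12.6736 + 19.8025 + 10.1124) = √60.9926, |v| = √((-4.91)² + 4.19² + 2.25² + 1.76²) = √(24.1081 + 17.5561 + 5.0625 + 3.0976) = √49.8243.
cos θ = (u·v)/(|u||v|) = 10.5632/(√60.9926·√49.8243) ≈ 0.1916
Cosine distance = 1 - cos θ ≈ 1 - 0.1916 = 0.8084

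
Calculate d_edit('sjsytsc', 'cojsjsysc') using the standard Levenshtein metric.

Let D[i][j] be the edit distance between the first i characters of 'sjsytsc' and the first j characters of 'cojsjsysc', with D[i][0] = i, D[0][j] = j, and D[i][j] = D[i-1][j-1] if the characters match, else 1 + min(D[i-1][j], D[i][j-1], D[i-1][j-1]). Filling the table (rows: prefixes of 'sjsytsc', columns: prefixes of 'cojsjsysc'):
     ε  c  o  j  s  j  s  y  s  c
  ε  0  1  2  3  4  5  6  7  8  9
  s  1  1  2  3  3  4  5  6  7  8
  j  2  2  2  2  3  3  4  5  6  7
  s  3  3  3  3  2  3  3  4  5  6
  y  4  4  4  4  3  3  4  3  4  5
  t  5  5  5  5  4  4  4  4  4  5
  s  6  6  6  6  5  5  4  5  4  5
  c  7  6  7  7  6  6  5  5  5  4
The bottom-right entry gives D[7][9] = 4, so no sequence of fewer than 4 edits works. Backtracking through the table gives one optimal edit sequence (4 edits):
  sjsytsc → csjsytsc (ins c @1)
  csjsytsc → cosjsytsc (ins o @2)
  cosjsytsc → cojsjsytsc (ins j @3)
  cojsjsytsc → cojsjsysc (del t @8)
Edit distance = 4.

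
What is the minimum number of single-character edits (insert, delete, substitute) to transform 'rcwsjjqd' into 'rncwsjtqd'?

Let D[i][j] be the edit distance between the first i characters of 'rcwsjjqd' and the first j characters of 'rncwsjtqd', with D[i][0] = i, D[0][j] = j, and D[i][j] = D[i-1][j-1] if the characters match, else 1 + min(D[i-1][j], D[i][j-1], D[i-1][j-1]). Filling the table (rows: prefixes of 'rcwsjjqd', columns: prefixes of 'rncwsjtqd'):
     ε  r  n  c  w  s  j  t  q  d
  ε  0  1  2  3  4  5  6  7  8  9
  r  1  0  1  2  3  4  5  6  7  8
  c  2  1  1  1  2  3  4  5  6  7
  w  3  2  2  2  1  2  3  4  5  6
  s  4  3  3  3  2  1  2  3  4  5
  j  5  4  4  4  3  2  1  2  3  4
  j  6  5  5  5  4  3  2  2  3  4
  q  7  6  6  6  5  4  3  3  2  3
  d  8  7  7  7  6  5  4  4  3  2
The bottom-right entry gives D[8][9] = 2, so no sequence of fewer than 2 edits works. Backtracking through the table gives one optimal edit sequence (2 edits):
  rcwsjjqd → rncwsjjqd (ins n @2)
  rncwsjjqd → rncwsjtqd (sub j→t @7)
Edit distance = 2.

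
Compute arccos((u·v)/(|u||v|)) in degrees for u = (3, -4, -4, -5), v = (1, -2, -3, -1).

With u = (3, -4, -4, -5), v = (1, -2, -3, -1):
u·v = 3·1 + (-4)·(-2) + (-4)·(-3) + (-5)·(-1) = 3 + 8 + 12 + 5 = 28.
|u| = √(3² + (-4)² + (-4)² + (-5)²) = √66, |v| = √(1² + (-2)² + (-3)² + (-1)²) = √15, so |u||v| = √(66·15) = √990.
cos θ = (u·v)/(|u||v|) = 28/√990 ≈ 0.889898
θ = arccos(0.889898) ≈ 27.14°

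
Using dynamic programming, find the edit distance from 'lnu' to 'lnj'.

Let D[i][j] be the edit distance between the first i characters of 'lnu' and the first j characters of 'lnj', with D[i][0] = i, D[0][j] = j, and D[i][j] = D[i-1][j-1] if the characters match, else 1 + min(D[i-1][j], D[i][j-1], D[i-1][j-1]). Filling the table (rows: prefixes of 'lnu', columns: prefixes of 'lnj'):
     ε  l  n  j
  ε  0  1  2  3
  l  1  0  1  2
  n  2  1  0  1
  u  3  2  1  1
The bottom-right entry gives D[3][3] = 1, so no sequence of fewer than 1 edit works. Backtracking through the table gives one optimal edit sequence (1 edit):
  lnu → lnj (sub u→j @3)
Edit distance = 1.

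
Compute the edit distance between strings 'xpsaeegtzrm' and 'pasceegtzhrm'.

Let D[i][j] be the edit distance between the first i characters of 'xpsaeegtzrm' and the first j characters of 'pasceegtzhrm', with D[i][0] = i, D[0][j] = j, and D[i][j] = D[i-1][j-1] if the characters match, else 1 + min(D[i-1][j], D[i][j-1], D[i-1][j-1]). Filling the table (rows: prefixes of 'xpsaeegtzrm', columns: prefixes of 'pasceegtzhrm'):
     ε  p  a  s  c  e  e  g  t  z  h  r  m
  ε  0  1  2  3  4  5  6  7  8  9 10 11 12
  x  1  1  2  3  4  5  6  7  8  9 10 11 12
  p  2  1  2  3  4  5  6  7  8  9 10 11 12
  s  3  2  2  2  3  4  5  6  7  8  9 10 11
  a  4  3  2  3  3  4  5  6  7  8  9 10 11
  e  5  4  3  3  4  3  4  5  6  7  8  9 10
  e  6  5  4  4  4  4  3  4  5  6  7  8  9
  g  7  6  5  5  5  5  4  3  4  5  6  7  8
  t  8  7  6  6  6  6  5  4  3  4  5  6  7
  z  9  8  7  7  7  7  6  5  4  3  4  5  6
  r 10  9  8  8  8  8  7  6  5  4  4  4  5
  m 11 10  9  9  9  9  8  7  6  5  5  5  4
The bottom-right entry gives D[11][12] = 4, so no sequence of fewer than 4 edits works. Backtracking through the table gives one optimal edit sequence (4 edits):
  xpsaeegtzrm → ppsaeegtzrm (sub x→p @1)
  ppsaeegtzrm → pasaeegtzrm (sub p→a @2)
  pasaeegtzrm → pasceegtzrm (sub a→c @4)
  pasceegtzrm → pasceegtzhrm (ins h @10)
Edit distance = 4.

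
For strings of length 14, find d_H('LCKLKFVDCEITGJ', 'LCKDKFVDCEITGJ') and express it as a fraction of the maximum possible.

Differing positions: 4. Hamming distance = 1. The maximum possible Hamming distance for length-14 strings is 14, so d_H/14 = 1/14 ≈ 0.0714.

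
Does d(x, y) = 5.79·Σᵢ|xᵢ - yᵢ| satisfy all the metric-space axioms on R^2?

Yes. The L1 (Manhattan) norm induces a metric on R^2, and multiplying a metric by a positive constant 5.79 > 0 preserves all four axioms: non-negativity (5.79·||x-y|| ≥ 0), identity (5.79·||x-y|| = 0 ⟺ ||x-y|| = 0 ⟺ x = y), symmetry (||x-y|| = ||y-x||), and the triangle inequality (5.79·||x-z|| ≤ 5.79·||x-y|| + 5.79·||y-z||). So d is a metric.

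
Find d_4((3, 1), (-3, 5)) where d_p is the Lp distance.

(Σ|x_i - y_i|^4)^(1/4) = (|3 - (-3)|^4 + |1 - 5|^4)^(1/4)
= (6^4 + 4^4)^(1/4) = (1296 + 256)^(1/4) = (1552)^(1/4) ≈ 6.2766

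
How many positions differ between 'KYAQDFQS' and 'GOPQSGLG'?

Differing positions: 1, 2, 3, 5, 6, 7, 8. Hamming distance = 7.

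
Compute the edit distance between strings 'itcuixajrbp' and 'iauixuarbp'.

Let D[i][j] be the edit distance between the first i characters of 'itcuixajrbp' and the first j characters of 'iauixuarbp', with D[i][0] = i, D[0][j] = j, and D[i][j] = D[i-1][j-1] if the characters match, else 1 + min(D[i-1][j], D[i][j-1], D[i-1][j-1]). Filling the table (rows: prefixes of 'itcuixajrbp', columns: prefixes of 'iauixuarbp'):
     ε  i  a  u  i  x  u  a  r  b  p
  ε  0  1  2  3  4  5  6  7  8  9 10
  i  1  0  1  2  3  4  5  6  7  8  9
  t  2  1  1  2  3  4  5  6  7  8  9
  c  3  2  2  2  3  4  5  6  7  8  9
  u  4  3  3  2  3  4  4  5  6  7  8
  i  5  4  4  3  2  3  4  5  6  7  8
  x  6  5  5  4  3  2  3  4  5  6  7
  a  7  6  5  5  4  3  3  3  4  5  6
  j  8  7  6  6  5  4  4  4  4  5  6
  r  9  8  7  7  6  5  5  5  4  5  6
  b 10  9  8  8  7  6  6  6  5  4  5
  p 11 10  9  9  8  7  7  7  6  5  4
The bottom-right entry gives D[11][10] = 4, so no sequence of fewer than 4 edits works. Backtracking through the table gives one optimal edit sequence (4 edits):
  itcuixajrbp → icuixajrbp (del t @2)
  icuixajrbp → iauixajrbp (sub c→a @2)
  iauixajrbp → iauixujrbp (sub a→u @6)
  iauixujrbp → iauixuarbp (sub j→a @7)
Edit distance = 4.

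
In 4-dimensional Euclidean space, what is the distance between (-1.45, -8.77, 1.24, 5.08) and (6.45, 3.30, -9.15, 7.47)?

√(Σ(x_i - y_i)²) = √((-1.45 - 6.45)² + (-8.77 - 3.3)² + (1.24 - (-9.15))² + (5.08 - 7.47)²)
= √((-7.9)² + (-12.07)² + 10.39² + (-2.39)²) = √(62.41 + 145.6849 + 107.9521 + 5.7121) = √321.7591 ≈ 17.9376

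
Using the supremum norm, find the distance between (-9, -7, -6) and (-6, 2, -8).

max(|x_i - y_i|) = max(|-9 - (-6)|, |-7 - 2|, |-6 - (-8)|) = max(3, 9, 2) = 9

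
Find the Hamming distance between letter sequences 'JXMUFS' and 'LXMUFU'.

Differing positions: 1, 6. Hamming distance = 2.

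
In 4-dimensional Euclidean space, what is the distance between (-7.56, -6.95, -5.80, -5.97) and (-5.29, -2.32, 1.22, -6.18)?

√(Σ(x_i - y_i)²) = √((-7.56 - (-5.29))² + (-6.95 - (-2.32))² + (-5.8 - 1.22)² + (-5.97 - (-6.18))²)
= √((-2.27)² + (-4.63)² + (-7.02)² + 0.21²) = √(5.1529 + 21.4369 + 49.2804 + 0.0441) = √75.9143 ≈ 8.7129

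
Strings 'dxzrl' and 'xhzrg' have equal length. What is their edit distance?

Let D[i][j] be the edit distance between the first i characters of 'dxzrl' and the first j characters of 'xhzrg', with D[i][0] = i, D[0][j] = j, and D[i][j] = D[i-1][j-1] if the characters match, else 1 + min(D[i-1][j], D[i][j-1], D[i-1][j-1]). Filling the table (rows: prefixes of 'dxzrl', columns: prefixes of 'xhzrg'):
     ε  x  h  z  r  g
  ε  0  1  2  3  4  5
  d  1  1  2  3  4  5
  x  2  1  2  3  4  5
  z  3  2  2  2  3  4
  r  4  3  3  3  2  3
  l  5  4  4  4  3  3
The bottom-right entry gives D[5][5] = 3, so no sequence of fewer than 3 edits works. Backtracking through the table gives one optimal edit sequence (3 edits):
  dxzrl → xxzrl (sub d→x @1)
  xxzrl → xhzrl (sub x→h @2)
  xhzrl → xhzrg (sub l→g @5)
Edit distance = 3.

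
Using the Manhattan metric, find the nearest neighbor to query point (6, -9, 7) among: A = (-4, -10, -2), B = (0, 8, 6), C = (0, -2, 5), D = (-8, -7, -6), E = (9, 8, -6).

Distances: d(A) = 20, d(B) = 24, d(C) = 15, d(D) = 29, d(E) = 33. Nearest: C = (0, -2, 5) with distance 15.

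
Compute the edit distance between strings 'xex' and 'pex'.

Let D[i][j] be the edit distance between the first i characters of 'xex' and the first j characters of 'pex', with D[i][0] = i, D[0][j] = j, and D[i][j] = D[i-1][j-1] if the characters match, else 1 + min(D[i-1][j], D[i][j-1], D[i-1][j-1]). Filling the table (rows: prefixes of 'xex', columns: prefixes of 'pex'):
     ε  p  e  x
  ε  0  1  2  3
  x  1  1  2  2
  e  2  2  1  2
  x  3  3  2  1
The bottom-right entry gives D[3][3] = 1, so no sequence of fewer than 1 edit works. Backtracking through the table gives one optimal edit sequence (1 edit):
  xex → pex (sub x→p @1)
Edit distance = 1.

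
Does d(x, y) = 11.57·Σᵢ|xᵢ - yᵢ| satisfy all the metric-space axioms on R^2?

Yes. The L1 (Manhattan) norm induces a metric on R^2, and multiplying a metric by a positive constant 11.57 > 0 preserves all four axioms: non-negativity (11.57·||x-y|| ≥ 0), identity (11.57·||x-y|| = 0 ⟺ ||x-y|| = 0 ⟺ x = y), symmetry (||x-y|| = ||y-x||), and the triangle inequality (11.57·||x-z|| ≤ 11.57·||x-y|| + 11.57·||y-z||). So d is a metric.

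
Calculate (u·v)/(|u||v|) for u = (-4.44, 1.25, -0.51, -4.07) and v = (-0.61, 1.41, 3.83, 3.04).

With u = (-4.44, 1.25, -0.51, -4.07), v = (-0.61, 1.41, 3.83, 3.04):
u·v = (-4.44)·(-0.61) + 1.25·1.41 + (-0.51)·3.83 + (-4.07)·3.04 = 2.7084 + 1.7625 + (-1.9533) + (-12.3728) = -9.8552.
|u| = √((-4.44)² + 1.25² + (-0.51)² + (-4.07)²) = √(19.7136 + 1.5625 + 0.2601 + 16.5649) = √38.1011, |v| = √((-0.61)² + 1.41² + 3.83² + 3.04²) = √(0.3721 + 1.9881 + 14.6689 + 9.2416) = √26.2707.
cos θ = (u·v)/(|u||v|) = -9.8552/(√38.1011·√26.2707) ≈ -0.3115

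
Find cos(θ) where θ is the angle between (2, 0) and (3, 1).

With u = (2, 0), v = (3, 1):
u·v = 2·3 + 0·1 = 6 + 0 = 6.
|u| = √(2² + 0²) = √4, |v| = √(3² + 1²) = √10, so |u||v| = √(4·10) = √40.
cos θ = (u·v)/(|u||v|) = 6/√40 ≈ 0.9487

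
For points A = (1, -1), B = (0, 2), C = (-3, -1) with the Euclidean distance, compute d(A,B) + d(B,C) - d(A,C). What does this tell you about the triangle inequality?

d(A,B) = √(1² + 3²) = √10 ≈ 3.1623, d(B,C) = √(3² + 3²) = √18 ≈ 4.2426, d(A,C) = √(4² + 0²) = √16 = 4.
d(A,B) + d(B,C) - d(A,C) = 3.1623 + 4.2426 - 4 = 7.4049 - 4 = 3.4049 (to 4 decimal places). This is ≥ 0, so the triangle inequality holds for these points.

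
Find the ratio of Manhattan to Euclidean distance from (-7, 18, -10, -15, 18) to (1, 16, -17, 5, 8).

L1 = |-7 - 1| + |18 - 16| + |-10 - (-17)| + |-15 - 5| + |18 - 8| = 8 + 2 + 7 + 20 + 10 = 47
L2 = √(8² + 2² + 7² + 20² + 10²) = √617 ≈ 24.8395
L1 ≥ L2 always (equality iff movement is along one axis); L1 > L2 here.
Ratio L1/L2 = 47/√617 ≈ 1.8921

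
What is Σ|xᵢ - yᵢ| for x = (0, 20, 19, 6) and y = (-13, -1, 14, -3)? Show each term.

Σ|x_i - y_i| = |0 - (-13)| + |20 - (-1)| + |19 - 14| + |6 - (-3)| = 13 + 21 + 5 + 9 = 48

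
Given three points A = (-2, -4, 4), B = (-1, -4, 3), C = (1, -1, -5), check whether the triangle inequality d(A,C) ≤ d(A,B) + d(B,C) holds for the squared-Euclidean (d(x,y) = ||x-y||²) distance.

d(A,B) = 1² + 0² + 1² = 2, d(B,C) = 2² + 3² + 8² = 77, d(A,C) = 3² + 3² + 9² = 99.
d(A,C) = 99 > 2 + 77 = 79. Triangle inequality is VIOLATED. (Squared-Euclidean is not a metric — this is a counterexample.)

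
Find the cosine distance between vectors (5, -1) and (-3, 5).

With u = (5, -1), v = (-3, 5):
u·v = 5·(-3) + (-1)·5 = (-15) + (-5) = -20.
|u| = √(5² + (-1)²) = √26, |v| = √((-3)² + 5²) = √34, so |u||v| = √(26·34) = √884.
cos θ = (u·v)/(|u||v|) = -20/√884 ≈ -0.6727
Cosine distance = 1 - cos θ ≈ 1 - (-0.6727) = 1.6727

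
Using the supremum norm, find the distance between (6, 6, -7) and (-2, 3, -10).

max(|x_i - y_i|) = max(|6 - (-2)|, |6 - 3|, |-7 - (-10)|) = max(8, 3, 3) = 8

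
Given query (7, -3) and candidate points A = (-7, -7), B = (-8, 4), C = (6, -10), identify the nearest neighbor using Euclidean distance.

Distances: d(A) ≈ 14.5602, d(B) ≈ 16.5529, d(C) ≈ 7.0711. Nearest: C = (6, -10) with distance 7.0711.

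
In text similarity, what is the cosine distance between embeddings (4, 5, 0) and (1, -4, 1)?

With u = (4, 5, 0), v = (1, -4, 1):
u·v = 4·1 + 5·(-4) + 0·1 = 4 + (-20) + 0 = -16.
|u| = √(4² + 5² + 0²) = √41, |v| = √(1² + (-4)² + 1²) = √18, so |u||v| = √(41·18) = √738.
cos θ = (u·v)/(|u||v|) = -16/√738 ≈ -0.589
Cosine distance = 1 - cos θ ≈ 1 - (-0.589) = 1.589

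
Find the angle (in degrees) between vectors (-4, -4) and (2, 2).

With u = (-4, -4), v = (2, 2):
u·v = (-4)·2 + (-4)·2 = (-8) + (-8) = -16.
|u| = √((-4)² + (-4)²) = √32, |v| = √(2² + 2²) = √8, so |u||v| = √(32·8) = √256 = 16.
cos θ = (u·v)/(|u||v|) = -16/16 = -1 (the vectors are parallel, pointing in opposite directions)
θ = arccos(-1) = 180°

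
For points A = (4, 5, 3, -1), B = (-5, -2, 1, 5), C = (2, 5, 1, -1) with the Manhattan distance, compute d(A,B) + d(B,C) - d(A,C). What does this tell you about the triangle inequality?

d(A,B) = 9 + 7 + 2 + 6 = 24, d(B,C) = 7 + 7 + 0 + 6 = 20, d(A,C) = 2 + 0 + 2 + 0 = 4.
d(A,B) + d(B,C) - d(A,C) = 24 + 20 - 4 = 44 - 4 = 40. This is ≥ 0, so the triangle inequality holds for these points.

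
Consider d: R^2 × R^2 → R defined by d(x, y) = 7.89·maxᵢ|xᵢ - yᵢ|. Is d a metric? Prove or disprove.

Yes. The L∞ (Chebyshev) norm induces a metric on R^2, and multiplying a metric by a positive constant 7.89 > 0 preserves all four axioms: non-negativity (7.89·||x-y|| ≥ 0), identity (7.89·||x-y|| = 0 ⟺ ||x-y|| = 0 ⟺ x = y), symmetry (||x-y|| = ||y-x||), and the triangle inequality (7.89·||x-z|| ≤ 7.89·||x-y|| + 7.89·||y-z||). So d is a metric.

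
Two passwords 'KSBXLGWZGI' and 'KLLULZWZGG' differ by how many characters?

Differing positions: 2, 3, 4, 6, 10. Hamming distance = 5.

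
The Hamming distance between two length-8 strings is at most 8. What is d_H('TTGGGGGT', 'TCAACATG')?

Differing positions: 2, 3, 4, 5, 6, 7, 8. Hamming distance = 7. The maximum possible Hamming distance for length-8 strings is 8, so d_H/8 = 7/8 = 0.875.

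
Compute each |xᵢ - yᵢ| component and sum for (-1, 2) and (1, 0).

Σ|x_i - y_i| = |-1 - 1| + |2 - 0| = 2 + 2 = 4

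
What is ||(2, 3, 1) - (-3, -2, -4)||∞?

max(|x_i - y_i|) = max(|2 - (-3)|, |3 - (-2)|, |1 - (-4)|) = max(5, 5, 5) = 5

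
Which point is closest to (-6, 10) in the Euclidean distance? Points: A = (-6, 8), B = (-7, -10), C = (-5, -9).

Distances: d(A) = 2, d(B) ≈ 20.025, d(C) ≈ 19.0263. Nearest: A = (-6, 8) with distance 2.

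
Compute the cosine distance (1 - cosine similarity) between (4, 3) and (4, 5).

With u = (4, 3), v = (4, 5):
u·v = 4·4 + 3·5 = 16 + 15 = 31.
|u| = √(4² + 3²) = √25, |v| = √(4² + 5²) = √41, so |u||v| = √(25·41) = √1025.
cos θ = (u·v)/(|u||v|) = 31/√1025 ≈ 0.9683
Cosine distance = 1 - cos θ ≈ 1 - 0.9683 = 0.0317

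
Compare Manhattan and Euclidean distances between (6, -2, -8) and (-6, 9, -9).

L1 = |6 - (-6)| + |-2 - 9| + |-8 - (-9)| = 12 + 11 + 1 = 24
L2 = √(12² + 11² + 1²) = √266 ≈ 16.3095
L1 ≥ L2 always (equality iff movement is along one axis); L1 > L2 here.
Ratio L1/L2 = 24/√266 ≈ 1.4715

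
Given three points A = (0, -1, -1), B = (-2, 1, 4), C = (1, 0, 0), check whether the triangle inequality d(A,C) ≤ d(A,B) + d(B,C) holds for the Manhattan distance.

d(A,B) = 2 + 2 + 5 = 9, d(B,C) = 3 + 1 + 4 = 8, d(A,C) = 1 + 1 + 1 = 3.
d(A,C) = 3 ≤ 9 + 8 = 17. Triangle inequality is satisfied.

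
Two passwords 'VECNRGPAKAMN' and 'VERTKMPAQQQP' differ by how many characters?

Differing positions: 3, 4, 5, 6, 9, 10, 11, 12. Hamming distance = 8.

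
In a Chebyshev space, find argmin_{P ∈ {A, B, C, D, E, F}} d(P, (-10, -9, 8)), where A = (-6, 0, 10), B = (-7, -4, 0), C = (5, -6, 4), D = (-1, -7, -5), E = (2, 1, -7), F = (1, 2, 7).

Distances: d(A) = 9, d(B) = 8, d(C) = 15, d(D) = 13, d(E) = 15, d(F) = 11. Nearest: B = (-7, -4, 0) with distance 8.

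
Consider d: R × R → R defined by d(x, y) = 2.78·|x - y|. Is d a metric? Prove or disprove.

Yes. Since |x - y| is a metric on R and 2.78 > 0, the positive scalar multiple 2.78·|x - y| is also a metric: scaling by a positive constant preserves non-negativity, identity (d=0 ⟺ |x-y|=0 ⟺ x=y), symmetry, and the triangle inequality.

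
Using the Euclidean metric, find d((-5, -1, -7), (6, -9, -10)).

√(Σ(x_i - y_i)²) = √((-5 - 6)² + (-1 - (-9))² + (-7 - (-10))²)
= √((-11)² + 8² + 3²) = √(121 + 64 + 9) = √194 ≈ 13.9284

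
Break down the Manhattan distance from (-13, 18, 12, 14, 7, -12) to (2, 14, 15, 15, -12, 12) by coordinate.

Σ|x_i - y_i| = |-13 - 2| + |18 - 14| + |12 - 15| + |14 - 15| + |7 - (-12)| + |-12 - 12| = 15 + 4 + 3 + 1 + 19 + 24 = 66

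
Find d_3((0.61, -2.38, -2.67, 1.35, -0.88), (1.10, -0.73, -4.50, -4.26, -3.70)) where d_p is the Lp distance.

(Σ|x_i - y_i|^3)^(1/3) = (|0.61 - 1.1|^3 + |-2.38 - (-0.73)|^3 + |-2.67 - (-4.5)|^3 + |1.35 - (-4.26)|^3 + |-0.88 - (-3.7)|^3)^(1/3)
= (0.49^3 + 1.65^3 + 1.83^3 + 5.61^3 + 2.82^3)^(1/3) ≈ (0.1176 + 4.4921 + 6.1285 + 176.5585 + 22.4258)^(1/3) = (209.7225)^(1/3) ≈ 5.9413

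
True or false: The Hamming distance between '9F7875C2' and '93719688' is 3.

Differing positions: 2, 4, 5, 6, 7, 8. Hamming distance = 6, so the claim that d_H = 3 is false.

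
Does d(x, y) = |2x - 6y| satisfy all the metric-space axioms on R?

No. d fails symmetry: d(4, 3) = |2·4 - 6·3| = |-10| = 10, but d(3, 4) = |2·3 - 6·4| = |-18| = 18. Since 10 ≠ 18, d(x,y) ≠ d(y,x) in general.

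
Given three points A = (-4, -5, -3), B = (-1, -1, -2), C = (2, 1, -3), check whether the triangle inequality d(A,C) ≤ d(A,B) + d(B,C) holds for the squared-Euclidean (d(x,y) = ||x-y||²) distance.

d(A,B) = 3² + 4² + 1² = 26, d(B,C) = 3² + 2² + 1² = 14, d(A,C) = 6² + 6² + 0² = 72.
d(A,C) = 72 > 26 + 14 = 40. Triangle inequality is VIOLATED. (Squared-Euclidean is not a metric — this is a counterexample.)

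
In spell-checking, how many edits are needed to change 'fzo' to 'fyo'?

Let D[i][j] be the edit distance between the first i characters of 'fzo' and the first j characters of 'fyo', with D[i][0] = i, D[0][j] = j, and D[i][j] = D[i-1][j-1] if the characters match, else 1 + min(D[i-1][j], D[i][j-1], D[i-1][j-1]). Filling the table (rows: prefixes of 'fzo', columns: prefixes of 'fyo'):
     ε  f  y  o
  ε  0  1  2  3
  f  1  0  1  2
  z  2  1  1  2
  o  3  2  2  1
The bottom-right entry gives D[3][3] = 1, so no sequence of fewer than 1 edit works. Backtracking through the table gives one optimal edit sequence (1 edit):
  fzo → fyo (sub z→y @2)
Edit distance = 1.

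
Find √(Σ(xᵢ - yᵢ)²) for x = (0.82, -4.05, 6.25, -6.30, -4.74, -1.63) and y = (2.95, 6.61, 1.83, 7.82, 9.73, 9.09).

√(Σ(x_i - y_i)²) = √((0.82 - 2.95)² + (-4.05 - 6.61)² + (6.25 - 1.83)² + (-6.3 - 7.82)² + (-4.74 - 9.73)² + (-1.63 - 9.09)²)
= √((-2.13)² + (-10.66)² + 4.42² + (-14.12)² + (-14.47)² + (-10.72)²) = √(4.5369 + 113.6356 + 19.5364 + 199.3744 + 209.3809 + 114.9184) = √661.3826 ≈ 25.7174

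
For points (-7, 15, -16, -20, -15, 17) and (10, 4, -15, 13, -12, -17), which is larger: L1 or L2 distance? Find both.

L1 = |-7 - 10| + |15 - 4| + |-16 - (-15)| + |-20 - 13| + |-15 - (-12)| + |17 - (-17)| = 17 + 11 + 1 + 33 + 3 + 34 = 99
L2 = √(17² + 11² + 1² + 33² + 3² + 34²) = √2665 ≈ 51.6236
L1 ≥ L2 always (equality iff movement is along one axis); L1 > L2 here.
Ratio L1/L2 = 99/√2665 ≈ 1.9177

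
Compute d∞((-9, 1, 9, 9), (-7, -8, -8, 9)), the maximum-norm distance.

max(|x_i - y_i|) = max(|-9 - (-7)|, |1 - (-8)|, |9 - (-8)|, |9 - 9|) = max(2, 9, 17, 0) = 17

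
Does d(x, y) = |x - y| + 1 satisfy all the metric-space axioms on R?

No. d fails identity of indiscernibles (specifically d(x,x) = 0): d(-6, -6) = |-6 - (-6)| + 1 = 0 + 1 = 1 ≠ 0.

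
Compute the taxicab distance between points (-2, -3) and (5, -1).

Σ|x_i - y_i| = |-2 - 5| + |-3 - (-1)| = 7 + 2 = 9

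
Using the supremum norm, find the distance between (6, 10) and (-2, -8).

max(|x_i - y_i|) = max(|6 - (-2)|, |10 - (-8)|) = max(8, 18) = 18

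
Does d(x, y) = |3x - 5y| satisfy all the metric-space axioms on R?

No. d fails symmetry: d(9, 7) = |3·9 - 5·7| = |-8| = 8, but d(7, 9) = |3·7 - 5·9| = |-24| = 24. Since 8 ≠ 24, d(x,y) ≠ d(y,x) in general.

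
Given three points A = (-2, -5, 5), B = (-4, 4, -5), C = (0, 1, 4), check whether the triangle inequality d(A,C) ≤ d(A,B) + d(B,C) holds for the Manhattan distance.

d(A,B) = 2 + 9 + 10 = 21, d(B,C) = 4 + 3 + 9 = 16, d(A,C) = 2 + 6 + 1 = 9.
d(A,C) = 9 ≤ 21 + 16 = 37. Triangle inequality is satisfied.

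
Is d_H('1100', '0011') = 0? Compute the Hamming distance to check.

Differing positions: 1, 2, 3, 4. Hamming distance = 4, so the claim that d_H = 0 is false.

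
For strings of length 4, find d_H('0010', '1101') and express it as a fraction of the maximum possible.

Differing positions: 1, 2, 3, 4. Hamming distance = 4. The maximum possible Hamming distance for length-4 strings is 4, so d_H/4 = 4/4 = 1.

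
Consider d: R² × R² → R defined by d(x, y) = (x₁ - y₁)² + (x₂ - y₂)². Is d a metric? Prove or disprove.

No. The squared Euclidean distance fails the triangle inequality. Counterexample: x = (0, 0), y = (3, 4), z = (6, 8). d(x,z) = 6² + 8² = 100, but d(x,y) + d(y,z) = (3² + 4²) + (3² + 4²) = 25 + 25 = 50. Since 100 > 50, the triangle inequality is violated. (Note: √d, the ordinary Euclidean distance, IS a metric.)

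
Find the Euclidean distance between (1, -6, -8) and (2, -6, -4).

√(Σ(x_i - y_i)²) = √((1 - 2)² + (-6 - (-6))² + (-8 - (-4))²)
= √((-1)² + 0² + (-4)²) = √(1 + 0 + 16) = √17 ≈ 4.1231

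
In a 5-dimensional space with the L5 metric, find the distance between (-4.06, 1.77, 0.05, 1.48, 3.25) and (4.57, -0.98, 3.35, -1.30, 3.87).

(Σ|x_i - y_i|^5)^(1/5) = (|-4.06 - 4.57|^5 + |1.77 - (-0.98)|^5 + |0.05 - 3.35|^5 + |1.48 - (-1.3)|^5 + |3.25 - 3.87|^5)^(1/5)
= (8.63^5 + 2.75^5 + 3.3^5 + 2.78^5 + 0.62^5)^(1/5) ≈ (47868.9585 + 157.2764 + 391.3539 + 166.0443 + 0.0916)^(1/5) = (48583.7247)^(1/5) ≈ 8.6556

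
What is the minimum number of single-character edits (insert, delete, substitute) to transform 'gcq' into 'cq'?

Let D[i][j] be the edit distance between the first i characters of 'gcq' and the first j characters of 'cq', with D[i][0] = i, D[0][j] = j, and D[i][j] = D[i-1][j-1] if the characters match, else 1 + min(D[i-1][j], D[i][j-1], D[i-1][j-1]). Filling the table (rows: prefixes of 'gcq', columns: prefixes of 'cq'):
     ε  c  q
  ε  0  1  2
  g  1  1  2
  c  2  1  2
  q  3  2  1
The bottom-right entry gives D[3][2] = 1, so no sequence of fewer than 1 edit works. Backtracking through the table gives one optimal edit sequence (1 edit):
  gcq → cq (del g @1)
Edit distance = 1.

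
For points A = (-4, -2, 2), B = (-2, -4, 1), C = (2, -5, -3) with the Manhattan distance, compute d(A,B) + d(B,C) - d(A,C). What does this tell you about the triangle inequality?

d(A,B) = 2 + 2 + 1 = 5, d(B,C) = 4 + 1 + 4 = 9, d(A,C) = 6 + 3 + 5 = 14.
d(A,B) + d(B,C) - d(A,C) = 5 + 9 - 14 = 14 - 14 = 0. This is ≥ 0, so the triangle inequality holds for these points.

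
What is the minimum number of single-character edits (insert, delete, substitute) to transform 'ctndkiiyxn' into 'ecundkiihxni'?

Let D[i][j] be the edit distance between the first i characters of 'ctndkiiyxn' and the first j characters of 'ecundkiihxni', with D[i][0] = i, D[0][j] = j, and D[i][j] = D[i-1][j-1] if the characters match, else 1 + min(D[i-1][j], D[i][j-1], D[i-1][j-1]). Filling the table (rows: prefixes of 'ctndkiiyxn', columns: prefixes of 'ecundkiihxni'):
     ε  e  c  u  n  d  k  i  i  h  x  n  i
  ε  0  1  2  3  4  5  6  7  8  9 10 11 12
  c  1  1  1  2  3  4  5  6  7  8  9 10 11
  t  2  2  2  2  3  4  5  6  7  8  9 10 11
  n  3  3  3  3  2  3  4  5  6  7  8  9 10
  d  4  4  4  4  3  2  3  4  5  6  7  8  9
  k  5  5  5  5  4  3  2  3  4  5  6  7  8
  i  6  6  6  6  5  4  3  2  3  4  5  6  7
  i  7  7  7  7  6  5  4  3  2  3  4  5  6
  y  8  8  8  8  7  6  5  4  3  3  4  5  6
  x  9  9  9  9  8  7  6  5  4  4  3  4  5
  n 10 10 10 10  9  8  7  6  5  5  4  3  4
The bottom-right entry gives D[10][12] = 4, so no sequence of fewer than 4 edits works. Backtracking through the table gives one optimal edit sequence (4 edits):
  ctndkiiyxn → ectndkiiyxn (ins e @1)
  ectndkiiyxn → ecundkiiyxn (sub t→u @3)
  ecundkiiyxn → ecundkiihxn (sub y→h @9)
  ecundkiihxn → ecundkiihxni (ins i @12)
Edit distance = 4.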